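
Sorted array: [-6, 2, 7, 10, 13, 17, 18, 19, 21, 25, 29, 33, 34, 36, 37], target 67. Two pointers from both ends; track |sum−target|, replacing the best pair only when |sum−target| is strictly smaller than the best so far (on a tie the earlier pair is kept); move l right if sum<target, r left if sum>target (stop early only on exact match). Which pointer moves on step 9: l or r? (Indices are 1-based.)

[1,15] -6+37=31 d=36 * → l++
[2,15] 2+37=39 d=28 * → l++
[3,15] 7+37=44 d=23 * → l++
[4,15] 10+37=47 d=20 * → l++
[5,15] 13+37=50 d=17 * → l++
[6,15] 17+37=54 d=13 * → l++
[7,15] 18+37=55 d=12 * → l++
[8,15] 19+37=56 d=11 * → l++
[9,15] 21+37=58 d=9 * → l++

l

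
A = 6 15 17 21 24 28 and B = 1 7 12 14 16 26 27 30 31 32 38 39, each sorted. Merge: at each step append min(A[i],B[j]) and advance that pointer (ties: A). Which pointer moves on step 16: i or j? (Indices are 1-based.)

j

i=1 j=1: A[i]=6>B[j]=1 take 1, j++
i=1 j=2: A[i]=6<=B[j]=7 take 6, i++
i=2 j=2: A[i]=15>B[j]=7 take 7, j++
i=2 j=3: A[i]=15>B[j]=12 take 12, j++
i=2 j=4: A[i]=15>B[j]=14 take 14, j++
i=2 j=5: A[i]=15<=B[j]=16 take 15, i++
i=3 j=5: A[i]=17>B[j]=16 take 16, j++
i=3 j=6: A[i]=17<=B[j]=26 take 17, i++
i=4 j=6: A[i]=21<=B[j]=26 take 21, i++
i=5 j=6: A[i]=24<=B[j]=26 take 24, i++
i=6 j=6: A[i]=28>B[j]=26 take 26, j++
i=6 j=7: A[i]=28>B[j]=27 take 27, j++
i=6 j=8: A[i]=28<=B[j]=30 take 28, i++
i=7 j=8: A done, take B[j]=30, j++
i=7 j=9: A done, take B[j]=31, j++
i=7 j=10: A done, take B[j]=32, j++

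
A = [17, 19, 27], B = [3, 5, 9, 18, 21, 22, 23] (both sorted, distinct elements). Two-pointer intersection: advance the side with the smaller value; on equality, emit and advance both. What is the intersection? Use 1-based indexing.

i=1 j=1: 17>3, j++
i=1 j=2: 17>5, j++
i=1 j=3: 17>9, j++
i=1 j=4: 17<18, i++
i=2 j=4: 19>18, j++
i=2 j=5: 19<21, i++
i=3 j=5: 27>21, j++
i=3 j=6: 27>22, j++
i=3 j=7: 27>23, j++

intersection = []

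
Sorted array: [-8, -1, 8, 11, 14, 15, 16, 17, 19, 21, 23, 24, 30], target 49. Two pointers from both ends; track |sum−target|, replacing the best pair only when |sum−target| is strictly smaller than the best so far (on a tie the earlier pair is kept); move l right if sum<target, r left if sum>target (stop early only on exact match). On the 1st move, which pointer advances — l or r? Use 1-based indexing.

l=1 r=13: -8+30=22 d=27 *, l++

l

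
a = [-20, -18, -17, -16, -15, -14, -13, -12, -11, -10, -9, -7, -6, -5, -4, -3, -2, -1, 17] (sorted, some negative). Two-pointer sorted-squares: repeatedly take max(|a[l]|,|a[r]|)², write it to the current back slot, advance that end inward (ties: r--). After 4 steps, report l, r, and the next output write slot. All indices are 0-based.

[0,18] |-20|>|17| out[18]=400 → l++
[1,18] |-18|>|17| out[17]=324 → l++
[2,18] |-17|<=|17| out[16]=289 → r--
[2,17] |-17|>|-1| out[15]=289 → l++

l=3, r=17, next write slot=14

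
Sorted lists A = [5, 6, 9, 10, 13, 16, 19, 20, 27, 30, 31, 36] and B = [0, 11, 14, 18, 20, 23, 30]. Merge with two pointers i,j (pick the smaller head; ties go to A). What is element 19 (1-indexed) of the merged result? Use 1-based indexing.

[i=1,j=1] A[i]=5>B[j]=0 take 0 → j++
[i=1,j=2] A[i]=5<=B[j]=11 take 5 → i++
[i=2,j=2] A[i]=6<=B[j]=11 take 6 → i++
[i=3,j=2] A[i]=9<=B[j]=11 take 9 → i++
[i=4,j=2] A[i]=10<=B[j]=11 take 10 → i++
[i=5,j=2] A[i]=13>B[j]=11 take 11 → j++
[i=5,j=3] A[i]=13<=B[j]=14 take 13 → i++
[i=6,j=3] A[i]=16>B[j]=14 take 14 → j++
[i=6,j=4] A[i]=16<=B[j]=18 take 16 → i++
[i=7,j=4] A[i]=19>B[j]=18 take 18 → j++
[i=7,j=5] A[i]=19<=B[j]=20 take 19 → i++
[i=8,j=5] A[i]=20<=B[j]=20 take 20 → i++
[i=9,j=5] A[i]=27>B[j]=20 take 20 → j++
[i=9,j=6] A[i]=27>B[j]=23 take 23 → j++
[i=9,j=7] A[i]=27<=B[j]=30 take 27 → i++
[i=10,j=7] A[i]=30<=B[j]=30 take 30 → i++
[i=11,j=7] A[i]=31>B[j]=30 take 30 → j++
[i=11,j=8] B done, take A[i]=31 → i++
[i=12,j=8] B done, take A[i]=36 → i++

merged[19] = 36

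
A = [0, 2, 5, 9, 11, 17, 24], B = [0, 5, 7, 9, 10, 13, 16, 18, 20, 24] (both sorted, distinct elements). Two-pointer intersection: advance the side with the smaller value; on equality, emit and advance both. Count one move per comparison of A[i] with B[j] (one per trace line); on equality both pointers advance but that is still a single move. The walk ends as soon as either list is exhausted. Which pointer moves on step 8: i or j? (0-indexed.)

j

[i=0,j=0] 0==0 emit → i++,j++
[i=1,j=1] 2<5 → i++
[i=2,j=1] 5==5 emit → i++,j++
[i=3,j=2] 9>7 → j++
[i=3,j=3] 9==9 emit → i++,j++
[i=4,j=4] 11>10 → j++
[i=4,j=5] 11<13 → i++
[i=5,j=5] 17>13 → j++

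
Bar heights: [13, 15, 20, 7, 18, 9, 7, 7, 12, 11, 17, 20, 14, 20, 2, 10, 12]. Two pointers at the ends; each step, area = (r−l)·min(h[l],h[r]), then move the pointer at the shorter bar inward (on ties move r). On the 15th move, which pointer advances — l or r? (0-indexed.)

r

l=0 r=16: min(13,12)*16=192 best=192 *, r--
l=0 r=15: min(13,10)*15=150 best=192, r--
l=0 r=14: min(13,2)*14=28 best=192, r--
l=0 r=13: min(13,20)*13=169 best=192, l++
l=1 r=13: min(15,20)*12=180 best=192, l++
l=2 r=13: min(20,20)*11=220 best=220 *, r--
l=2 r=12: min(20,14)*10=140 best=220, r--
l=2 r=11: min(20,20)*9=180 best=220, r--
l=2 r=10: min(20,17)*8=136 best=220, r--
l=2 r=9: min(20,11)*7=77 best=220, r--
l=2 r=8: min(20,12)*6=72 best=220, r--
l=2 r=7: min(20,7)*5=35 best=220, r--
l=2 r=6: min(20,7)*4=28 best=220, r--
l=2 r=5: min(20,9)*3=27 best=220, r--
l=2 r=4: min(20,18)*2=36 best=220, r--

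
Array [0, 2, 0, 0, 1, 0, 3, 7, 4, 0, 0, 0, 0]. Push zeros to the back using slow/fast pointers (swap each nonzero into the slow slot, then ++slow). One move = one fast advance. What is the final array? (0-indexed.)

slow=0 fast=0: a[fast]=0, fast++
slow=0 fast=1: a[fast]=2≠0 swap→a[0]=2, slow++,fast++
slow=1 fast=2: a[fast]=0, fast++
slow=1 fast=3: a[fast]=0, fast++
slow=1 fast=4: a[fast]=1≠0 swap→a[1]=1, slow++,fast++
slow=2 fast=5: a[fast]=0, fast++
slow=2 fast=6: a[fast]=3≠0 swap→a[2]=3, slow++,fast++
slow=3 fast=7: a[fast]=7≠0 swap→a[3]=7, slow++,fast++
slow=4 fast=8: a[fast]=4≠0 swap→a[4]=4, slow++,fast++
slow=5 fast=9: a[fast]=0, fast++
slow=5 fast=10: a[fast]=0, fast++
slow=5 fast=11: a[fast]=0, fast++
slow=5 fast=12: a[fast]=0, fast++

[2, 1, 3, 7, 4, 0, 0, 0, 0, 0, 0, 0, 0]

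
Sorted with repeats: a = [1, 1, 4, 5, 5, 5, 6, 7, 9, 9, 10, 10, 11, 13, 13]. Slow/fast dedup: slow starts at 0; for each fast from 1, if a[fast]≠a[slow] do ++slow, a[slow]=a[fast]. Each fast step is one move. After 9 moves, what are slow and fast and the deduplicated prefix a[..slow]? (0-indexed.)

slow=5, fast=10, prefix=[1, 4, 5, 6, 7, 9]

slow=0 fast=1: a[fast]=1=a[slow] dup, fast++
slow=0 fast=2: a[fast]=4≠a[slow]=1 write a[1]=4, slow++,fast++
slow=1 fast=3: a[fast]=5≠a[slow]=4 write a[2]=5, slow++,fast++
slow=2 fast=4: a[fast]=5=a[slow] dup, fast++
slow=2 fast=5: a[fast]=5=a[slow] dup, fast++
slow=2 fast=6: a[fast]=6≠a[slow]=5 write a[3]=6, slow++,fast++
slow=3 fast=7: a[fast]=7≠a[slow]=6 write a[4]=7, slow++,fast++
slow=4 fast=8: a[fast]=9≠a[slow]=7 write a[5]=9, slow++,fast++
slow=5 fast=9: a[fast]=9=a[slow] dup, fast++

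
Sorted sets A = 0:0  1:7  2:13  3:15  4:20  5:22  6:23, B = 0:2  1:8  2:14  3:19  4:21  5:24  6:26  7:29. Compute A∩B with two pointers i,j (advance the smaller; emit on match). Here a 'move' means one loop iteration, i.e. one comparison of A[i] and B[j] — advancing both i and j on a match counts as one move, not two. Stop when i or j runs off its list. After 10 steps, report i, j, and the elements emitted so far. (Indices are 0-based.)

i=0 j=0: 0<2, i++
i=1 j=0: 7>2, j++
i=1 j=1: 7<8, i++
i=2 j=1: 13>8, j++
i=2 j=2: 13<14, i++
i=3 j=2: 15>14, j++
i=3 j=3: 15<19, i++
i=4 j=3: 20>19, j++
i=4 j=4: 20<21, i++
i=5 j=4: 22>21, j++

i=5, j=5, emitted=[]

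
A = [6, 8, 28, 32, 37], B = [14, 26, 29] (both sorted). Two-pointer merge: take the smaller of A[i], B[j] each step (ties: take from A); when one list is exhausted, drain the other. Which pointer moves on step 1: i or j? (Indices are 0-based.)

i=0 j=0: A[i]=6<=B[j]=14 take 6, i++

i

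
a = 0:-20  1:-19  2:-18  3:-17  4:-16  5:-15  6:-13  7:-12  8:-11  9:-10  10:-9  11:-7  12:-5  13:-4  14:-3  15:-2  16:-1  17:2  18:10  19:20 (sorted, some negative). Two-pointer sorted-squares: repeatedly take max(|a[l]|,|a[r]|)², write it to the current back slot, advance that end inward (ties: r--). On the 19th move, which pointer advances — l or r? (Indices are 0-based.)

[0,19] |-20|<=|20| out[19]=400 → r--
[0,18] |-20|>|10| out[18]=400 → l++
[1,18] |-19|>|10| out[17]=361 → l++
[2,18] |-18|>|10| out[16]=324 → l++
[3,18] |-17|>|10| out[15]=289 → l++
[4,18] |-16|>|10| out[14]=256 → l++
[5,18] |-15|>|10| out[13]=225 → l++
[6,18] |-13|>|10| out[12]=169 → l++
[7,18] |-12|>|10| out[11]=144 → l++
[8,18] |-11|>|10| out[10]=121 → l++
[9,18] |-10|<=|10| out[9]=100 → r--
[9,17] |-10|>|2| out[8]=100 → l++
[10,17] |-9|>|2| out[7]=81 → l++
[11,17] |-7|>|2| out[6]=49 → l++
[12,17] |-5|>|2| out[5]=25 → l++
[13,17] |-4|>|2| out[4]=16 → l++
[14,17] |-3|>|2| out[3]=9 → l++
[15,17] |-2|<=|2| out[2]=4 → r--
[15,16] |-2|>|-1| out[1]=4 → l++

l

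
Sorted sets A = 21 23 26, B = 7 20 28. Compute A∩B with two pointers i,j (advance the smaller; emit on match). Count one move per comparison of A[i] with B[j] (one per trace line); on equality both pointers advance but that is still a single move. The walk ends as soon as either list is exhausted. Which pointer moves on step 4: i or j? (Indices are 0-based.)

[i=0,j=0] 21>7 → j++
[i=0,j=1] 21>20 → j++
[i=0,j=2] 21<28 → i++
[i=1,j=2] 23<28 → i++

i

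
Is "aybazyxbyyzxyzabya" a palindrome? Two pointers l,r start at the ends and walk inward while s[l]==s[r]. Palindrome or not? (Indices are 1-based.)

l=1 r=18: 'a'=='a', l++,r--
l=2 r=17: 'y'=='y', l++,r--
l=3 r=16: 'b'=='b', l++,r--
l=4 r=15: 'a'=='a', l++,r--
l=5 r=14: 'z'=='z', l++,r--
l=6 r=13: 'y'=='y', l++,r--
l=7 r=12: 'x'=='x', l++,r--
l=8 r=11: 'b'!='z', stop

not a palindrome (mismatch at 8,11)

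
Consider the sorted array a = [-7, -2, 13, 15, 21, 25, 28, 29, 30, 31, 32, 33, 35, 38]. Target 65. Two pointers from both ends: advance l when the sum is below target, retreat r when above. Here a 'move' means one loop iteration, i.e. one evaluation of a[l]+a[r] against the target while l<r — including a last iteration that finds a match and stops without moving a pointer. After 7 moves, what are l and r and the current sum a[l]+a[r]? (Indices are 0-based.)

[0,13] -7+38=31 <65 → l++
[1,13] -2+38=36 <65 → l++
[2,13] 13+38=51 <65 → l++
[3,13] 15+38=53 <65 → l++
[4,13] 21+38=59 <65 → l++
[5,13] 25+38=63 <65 → l++
[6,13] 28+38=66 >65 → r--

l=6, r=12, sum=63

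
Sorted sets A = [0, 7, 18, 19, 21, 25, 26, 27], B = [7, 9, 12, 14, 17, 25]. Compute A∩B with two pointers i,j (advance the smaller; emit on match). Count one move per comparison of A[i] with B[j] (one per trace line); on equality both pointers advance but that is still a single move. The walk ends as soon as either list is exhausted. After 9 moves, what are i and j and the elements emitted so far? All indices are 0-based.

i=5, j=5, emitted=[7]

i=0 j=0: 0<7, i++
i=1 j=0: 7==7 emit, i++,j++
i=2 j=1: 18>9, j++
i=2 j=2: 18>12, j++
i=2 j=3: 18>14, j++
i=2 j=4: 18>17, j++
i=2 j=5: 18<25, i++
i=3 j=5: 19<25, i++
i=4 j=5: 21<25, i++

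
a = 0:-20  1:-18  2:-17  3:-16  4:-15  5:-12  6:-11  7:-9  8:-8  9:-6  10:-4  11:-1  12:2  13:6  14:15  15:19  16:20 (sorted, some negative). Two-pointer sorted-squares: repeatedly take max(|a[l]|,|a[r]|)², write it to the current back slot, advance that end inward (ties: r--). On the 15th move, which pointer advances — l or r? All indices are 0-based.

l

[0,16] |-20|<=|20| out[16]=400 → r--
[0,15] |-20|>|19| out[15]=400 → l++
[1,15] |-18|<=|19| out[14]=361 → r--
[1,14] |-18|>|15| out[13]=324 → l++
[2,14] |-17|>|15| out[12]=289 → l++
[3,14] |-16|>|15| out[11]=256 → l++
[4,14] |-15|<=|15| out[10]=225 → r--
[4,13] |-15|>|6| out[9]=225 → l++
[5,13] |-12|>|6| out[8]=144 → l++
[6,13] |-11|>|6| out[7]=121 → l++
[7,13] |-9|>|6| out[6]=81 → l++
[8,13] |-8|>|6| out[5]=64 → l++
[9,13] |-6|<=|6| out[4]=36 → r--
[9,12] |-6|>|2| out[3]=36 → l++
[10,12] |-4|>|2| out[2]=16 → l++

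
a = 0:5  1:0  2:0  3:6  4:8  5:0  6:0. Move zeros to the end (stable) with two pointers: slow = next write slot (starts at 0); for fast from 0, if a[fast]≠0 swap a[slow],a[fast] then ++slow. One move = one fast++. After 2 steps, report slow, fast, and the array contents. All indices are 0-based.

slow=1, fast=2, a=[5, 0, 0, 6, 8, 0, 0]

(s=0,f=0) a[fast]=5≠0 swap→a[0]=5 → slow++,fast++
(s=1,f=1) a[fast]=0 → fast++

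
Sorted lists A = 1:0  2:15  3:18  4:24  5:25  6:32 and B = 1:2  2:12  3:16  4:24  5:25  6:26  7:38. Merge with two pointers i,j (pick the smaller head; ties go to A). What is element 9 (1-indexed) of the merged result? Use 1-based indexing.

[i=1,j=1] A[i]=0<=B[j]=2 take 0 → i++
[i=2,j=1] A[i]=15>B[j]=2 take 2 → j++
[i=2,j=2] A[i]=15>B[j]=12 take 12 → j++
[i=2,j=3] A[i]=15<=B[j]=16 take 15 → i++
[i=3,j=3] A[i]=18>B[j]=16 take 16 → j++
[i=3,j=4] A[i]=18<=B[j]=24 take 18 → i++
[i=4,j=4] A[i]=24<=B[j]=24 take 24 → i++
[i=5,j=4] A[i]=25>B[j]=24 take 24 → j++
[i=5,j=5] A[i]=25<=B[j]=25 take 25 → i++
[i=6,j=5] A[i]=32>B[j]=25 take 25 → j++
[i=6,j=6] A[i]=32>B[j]=26 take 26 → j++
[i=6,j=7] A[i]=32<=B[j]=38 take 32 → i++
[i=7,j=7] A done, take B[j]=38 → j++

merged[9] = 25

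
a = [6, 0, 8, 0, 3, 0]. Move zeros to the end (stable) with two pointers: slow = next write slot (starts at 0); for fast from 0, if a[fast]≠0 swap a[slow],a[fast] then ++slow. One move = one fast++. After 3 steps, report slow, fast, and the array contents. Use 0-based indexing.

slow=2, fast=3, a=[6, 8, 0, 0, 3, 0]

slow=0 fast=0: a[fast]=6≠0 swap→a[0]=6, slow++,fast++
slow=1 fast=1: a[fast]=0, fast++
slow=1 fast=2: a[fast]=8≠0 swap→a[1]=8, slow++,fast++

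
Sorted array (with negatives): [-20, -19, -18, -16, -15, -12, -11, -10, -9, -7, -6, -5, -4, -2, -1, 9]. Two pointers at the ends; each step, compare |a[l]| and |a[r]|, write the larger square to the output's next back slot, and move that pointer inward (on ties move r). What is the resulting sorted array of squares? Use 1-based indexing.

[1,16] |-20|>|9| out[16]=400 → l++
[2,16] |-19|>|9| out[15]=361 → l++
[3,16] |-18|>|9| out[14]=324 → l++
[4,16] |-16|>|9| out[13]=256 → l++
[5,16] |-15|>|9| out[12]=225 → l++
[6,16] |-12|>|9| out[11]=144 → l++
[7,16] |-11|>|9| out[10]=121 → l++
[8,16] |-10|>|9| out[9]=100 → l++
[9,16] |-9|<=|9| out[8]=81 → r--
[9,15] |-9|>|-1| out[7]=81 → l++
[10,15] |-7|>|-1| out[6]=49 → l++
[11,15] |-6|>|-1| out[5]=36 → l++
[12,15] |-5|>|-1| out[4]=25 → l++
[13,15] |-4|>|-1| out[3]=16 → l++
[14,15] |-2|>|-1| out[2]=4 → l++
[15,15] |-1|<=|-1| out[1]=1 → r--

[1, 4, 16, 25, 36, 49, 81, 81, 100, 121, 144, 225, 256, 324, 361, 400]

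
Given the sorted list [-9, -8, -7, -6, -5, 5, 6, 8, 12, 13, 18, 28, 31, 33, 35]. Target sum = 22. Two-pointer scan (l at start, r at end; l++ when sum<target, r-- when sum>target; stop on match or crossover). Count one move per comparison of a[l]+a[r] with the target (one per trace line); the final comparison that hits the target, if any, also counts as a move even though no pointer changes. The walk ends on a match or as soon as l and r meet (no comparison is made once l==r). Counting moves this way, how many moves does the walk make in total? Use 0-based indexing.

l=0 r=14: -9+35=26 >22, r--
l=0 r=13: -9+33=24 >22, r--
l=0 r=12: -9+31=22, found

3 moves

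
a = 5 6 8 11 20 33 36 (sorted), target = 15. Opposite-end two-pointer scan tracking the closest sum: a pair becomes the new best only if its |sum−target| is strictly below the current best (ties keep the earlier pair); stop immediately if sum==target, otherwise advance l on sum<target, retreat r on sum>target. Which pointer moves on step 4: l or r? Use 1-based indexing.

[1,7] 5+36=41 d=26 * → r--
[1,6] 5+33=38 d=23 * → r--
[1,5] 5+20=25 d=10 * → r--
[1,4] 5+11=16 d=1 * → r--

r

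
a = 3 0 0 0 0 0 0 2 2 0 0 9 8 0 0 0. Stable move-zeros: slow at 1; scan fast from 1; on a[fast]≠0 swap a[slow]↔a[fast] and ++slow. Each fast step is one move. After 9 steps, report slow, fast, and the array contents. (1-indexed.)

slow=4, fast=10, a=[3, 2, 2, 0, 0, 0, 0, 0, 0, 0, 0, 9, 8, 0, 0, 0]

(s=1,f=1) a[fast]=3≠0 swap→a[1]=3 → slow++,fast++
(s=2,f=2) a[fast]=0 → fast++
(s=2,f=3) a[fast]=0 → fast++
(s=2,f=4) a[fast]=0 → fast++
(s=2,f=5) a[fast]=0 → fast++
(s=2,f=6) a[fast]=0 → fast++
(s=2,f=7) a[fast]=0 → fast++
(s=2,f=8) a[fast]=2≠0 swap→a[2]=2 → slow++,fast++
(s=3,f=9) a[fast]=2≠0 swap→a[3]=2 → slow++,fast++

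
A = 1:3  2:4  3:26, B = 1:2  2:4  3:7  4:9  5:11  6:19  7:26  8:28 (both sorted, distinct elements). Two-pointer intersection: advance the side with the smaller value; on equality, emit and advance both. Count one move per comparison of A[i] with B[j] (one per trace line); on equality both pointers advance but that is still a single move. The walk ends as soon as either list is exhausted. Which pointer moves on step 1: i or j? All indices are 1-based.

j

i=1 j=1: 3>2, j++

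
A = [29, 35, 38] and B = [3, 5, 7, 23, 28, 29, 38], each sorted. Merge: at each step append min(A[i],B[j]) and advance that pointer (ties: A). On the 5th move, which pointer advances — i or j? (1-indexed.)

j

[i=1,j=1] A[i]=29>B[j]=3 take 3 → j++
[i=1,j=2] A[i]=29>B[j]=5 take 5 → j++
[i=1,j=3] A[i]=29>B[j]=7 take 7 → j++
[i=1,j=4] A[i]=29>B[j]=23 take 23 → j++
[i=1,j=5] A[i]=29>B[j]=28 take 28 → j++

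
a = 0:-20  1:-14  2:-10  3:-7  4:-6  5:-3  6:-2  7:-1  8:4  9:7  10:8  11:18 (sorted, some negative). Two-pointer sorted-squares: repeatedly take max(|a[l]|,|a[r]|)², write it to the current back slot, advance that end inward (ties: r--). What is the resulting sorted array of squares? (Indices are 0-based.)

[0,11] |-20|>|18| out[11]=400 → l++
[1,11] |-14|<=|18| out[10]=324 → r--
[1,10] |-14|>|8| out[9]=196 → l++
[2,10] |-10|>|8| out[8]=100 → l++
[3,10] |-7|<=|8| out[7]=64 → r--
[3,9] |-7|<=|7| out[6]=49 → r--
[3,8] |-7|>|4| out[5]=49 → l++
[4,8] |-6|>|4| out[4]=36 → l++
[5,8] |-3|<=|4| out[3]=16 → r--
[5,7] |-3|>|-1| out[2]=9 → l++
[6,7] |-2|>|-1| out[1]=4 → l++
[7,7] |-1|<=|-1| out[0]=1 → r--

[1, 4, 9, 16, 36, 49, 49, 64, 100, 196, 324, 400]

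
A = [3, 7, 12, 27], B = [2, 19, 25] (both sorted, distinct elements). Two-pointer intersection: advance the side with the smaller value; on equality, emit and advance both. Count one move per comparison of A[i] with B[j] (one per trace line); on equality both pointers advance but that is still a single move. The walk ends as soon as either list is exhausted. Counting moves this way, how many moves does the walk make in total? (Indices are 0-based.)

6 moves

i=0 j=0: 3>2, j++
i=0 j=1: 3<19, i++
i=1 j=1: 7<19, i++
i=2 j=1: 12<19, i++
i=3 j=1: 27>19, j++
i=3 j=2: 27>25, j++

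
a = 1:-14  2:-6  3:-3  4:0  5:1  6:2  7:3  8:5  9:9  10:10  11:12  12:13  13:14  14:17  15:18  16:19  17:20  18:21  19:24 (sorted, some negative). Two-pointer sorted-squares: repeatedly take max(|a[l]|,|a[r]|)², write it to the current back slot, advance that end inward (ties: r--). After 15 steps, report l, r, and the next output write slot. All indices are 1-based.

l=1 r=19: |-14|<=|24| out[19]=576, r--
l=1 r=18: |-14|<=|21| out[18]=441, r--
l=1 r=17: |-14|<=|20| out[17]=400, r--
l=1 r=16: |-14|<=|19| out[16]=361, r--
l=1 r=15: |-14|<=|18| out[15]=324, r--
l=1 r=14: |-14|<=|17| out[14]=289, r--
l=1 r=13: |-14|<=|14| out[13]=196, r--
l=1 r=12: |-14|>|13| out[12]=196, l++
l=2 r=12: |-6|<=|13| out[11]=169, r--
l=2 r=11: |-6|<=|12| out[10]=144, r--
l=2 r=10: |-6|<=|10| out[9]=100, r--
l=2 r=9: |-6|<=|9| out[8]=81, r--
l=2 r=8: |-6|>|5| out[7]=36, l++
l=3 r=8: |-3|<=|5| out[6]=25, r--
l=3 r=7: |-3|<=|3| out[5]=9, r--

l=3, r=6, next write slot=4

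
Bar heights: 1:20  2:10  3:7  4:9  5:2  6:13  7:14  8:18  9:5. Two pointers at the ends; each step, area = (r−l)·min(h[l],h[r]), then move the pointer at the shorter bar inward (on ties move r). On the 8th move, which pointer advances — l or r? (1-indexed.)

l=1 r=9: min(20,5)*8=40 best=40 *, r--
l=1 r=8: min(20,18)*7=126 best=126 *, r--
l=1 r=7: min(20,14)*6=84 best=126, r--
l=1 r=6: min(20,13)*5=65 best=126, r--
l=1 r=5: min(20,2)*4=8 best=126, r--
l=1 r=4: min(20,9)*3=27 best=126, r--
l=1 r=3: min(20,7)*2=14 best=126, r--
l=1 r=2: min(20,10)*1=10 best=126, r--

r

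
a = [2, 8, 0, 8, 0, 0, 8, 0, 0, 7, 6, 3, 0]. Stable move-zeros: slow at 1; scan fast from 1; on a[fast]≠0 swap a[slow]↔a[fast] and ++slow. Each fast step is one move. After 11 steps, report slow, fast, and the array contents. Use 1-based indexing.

(s=1,f=1) a[fast]=2≠0 swap→a[1]=2 → slow++,fast++
(s=2,f=2) a[fast]=8≠0 swap→a[2]=8 → slow++,fast++
(s=3,f=3) a[fast]=0 → fast++
(s=3,f=4) a[fast]=8≠0 swap→a[3]=8 → slow++,fast++
(s=4,f=5) a[fast]=0 → fast++
(s=4,f=6) a[fast]=0 → fast++
(s=4,f=7) a[fast]=8≠0 swap→a[4]=8 → slow++,fast++
(s=5,f=8) a[fast]=0 → fast++
(s=5,f=9) a[fast]=0 → fast++
(s=5,f=10) a[fast]=7≠0 swap→a[5]=7 → slow++,fast++
(s=6,f=11) a[fast]=6≠0 swap→a[6]=6 → slow++,fast++

slow=7, fast=12, a=[2, 8, 8, 8, 7, 6, 0, 0, 0, 0, 0, 3, 0]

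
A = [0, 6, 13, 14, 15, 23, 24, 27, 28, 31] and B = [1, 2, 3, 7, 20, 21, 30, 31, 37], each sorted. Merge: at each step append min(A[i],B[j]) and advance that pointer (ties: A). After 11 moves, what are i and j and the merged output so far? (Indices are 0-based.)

i=5, j=6, merged so far=[0, 1, 2, 3, 6, 7, 13, 14, 15, 20, 21]

[i=0,j=0] A[i]=0<=B[j]=1 take 0 → i++
[i=1,j=0] A[i]=6>B[j]=1 take 1 → j++
[i=1,j=1] A[i]=6>B[j]=2 take 2 → j++
[i=1,j=2] A[i]=6>B[j]=3 take 3 → j++
[i=1,j=3] A[i]=6<=B[j]=7 take 6 → i++
[i=2,j=3] A[i]=13>B[j]=7 take 7 → j++
[i=2,j=4] A[i]=13<=B[j]=20 take 13 → i++
[i=3,j=4] A[i]=14<=B[j]=20 take 14 → i++
[i=4,j=4] A[i]=15<=B[j]=20 take 15 → i++
[i=5,j=4] A[i]=23>B[j]=20 take 20 → j++
[i=5,j=5] A[i]=23>B[j]=21 take 21 → j++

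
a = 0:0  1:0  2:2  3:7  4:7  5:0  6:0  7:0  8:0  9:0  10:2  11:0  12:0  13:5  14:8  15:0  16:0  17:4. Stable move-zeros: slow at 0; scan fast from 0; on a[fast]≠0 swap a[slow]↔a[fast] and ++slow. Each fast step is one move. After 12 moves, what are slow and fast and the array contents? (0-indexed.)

(s=0,f=0) a[fast]=0 → fast++
(s=0,f=1) a[fast]=0 → fast++
(s=0,f=2) a[fast]=2≠0 swap→a[0]=2 → slow++,fast++
(s=1,f=3) a[fast]=7≠0 swap→a[1]=7 → slow++,fast++
(s=2,f=4) a[fast]=7≠0 swap→a[2]=7 → slow++,fast++
(s=3,f=5) a[fast]=0 → fast++
(s=3,f=6) a[fast]=0 → fast++
(s=3,f=7) a[fast]=0 → fast++
(s=3,f=8) a[fast]=0 → fast++
(s=3,f=9) a[fast]=0 → fast++
(s=3,f=10) a[fast]=2≠0 swap→a[3]=2 → slow++,fast++
(s=4,f=11) a[fast]=0 → fast++

slow=4, fast=12, a=[2, 7, 7, 2, 0, 0, 0, 0, 0, 0, 0, 0, 0, 5, 8, 0, 0, 4]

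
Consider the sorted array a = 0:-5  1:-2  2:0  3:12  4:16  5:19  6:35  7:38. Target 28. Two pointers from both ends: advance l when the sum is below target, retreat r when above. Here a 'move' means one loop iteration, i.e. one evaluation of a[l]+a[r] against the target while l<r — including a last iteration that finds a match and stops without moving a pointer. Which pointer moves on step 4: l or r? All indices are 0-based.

[0,7] -5+38=33 >28 → r--
[0,6] -5+35=30 >28 → r--
[0,5] -5+19=14 <28 → l++
[1,5] -2+19=17 <28 → l++

l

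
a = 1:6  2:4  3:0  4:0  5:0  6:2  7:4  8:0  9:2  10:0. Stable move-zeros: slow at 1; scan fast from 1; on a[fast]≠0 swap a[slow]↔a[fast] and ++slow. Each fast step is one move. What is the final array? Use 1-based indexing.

[6, 4, 2, 4, 2, 0, 0, 0, 0, 0]

(s=1,f=1) a[fast]=6≠0 swap→a[1]=6 → slow++,fast++
(s=2,f=2) a[fast]=4≠0 swap→a[2]=4 → slow++,fast++
(s=3,f=3) a[fast]=0 → fast++
(s=3,f=4) a[fast]=0 → fast++
(s=3,f=5) a[fast]=0 → fast++
(s=3,f=6) a[fast]=2≠0 swap→a[3]=2 → slow++,fast++
(s=4,f=7) a[fast]=4≠0 swap→a[4]=4 → slow++,fast++
(s=5,f=8) a[fast]=0 → fast++
(s=5,f=9) a[fast]=2≠0 swap→a[5]=2 → slow++,fast++
(s=6,f=10) a[fast]=0 → fast++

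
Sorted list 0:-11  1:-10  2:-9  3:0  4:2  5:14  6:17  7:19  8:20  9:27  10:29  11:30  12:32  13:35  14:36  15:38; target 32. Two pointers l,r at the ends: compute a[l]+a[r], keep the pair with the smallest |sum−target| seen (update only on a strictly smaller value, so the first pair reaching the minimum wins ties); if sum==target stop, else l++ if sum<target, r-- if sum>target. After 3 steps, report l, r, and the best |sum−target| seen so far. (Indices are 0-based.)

[0,15] -11+38=27 d=5 * → l++
[1,15] -10+38=28 d=4 * → l++
[2,15] -9+38=29 d=3 * → l++

l=3, r=15, best |Δ|=3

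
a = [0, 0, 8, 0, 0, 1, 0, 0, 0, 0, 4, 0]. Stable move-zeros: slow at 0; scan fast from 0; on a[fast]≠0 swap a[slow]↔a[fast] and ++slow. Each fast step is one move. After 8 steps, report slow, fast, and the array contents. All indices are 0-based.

slow=2, fast=8, a=[8, 1, 0, 0, 0, 0, 0, 0, 0, 0, 4, 0]

(s=0,f=0) a[fast]=0 → fast++
(s=0,f=1) a[fast]=0 → fast++
(s=0,f=2) a[fast]=8≠0 swap→a[0]=8 → slow++,fast++
(s=1,f=3) a[fast]=0 → fast++
(s=1,f=4) a[fast]=0 → fast++
(s=1,f=5) a[fast]=1≠0 swap→a[1]=1 → slow++,fast++
(s=2,f=6) a[fast]=0 → fast++
(s=2,f=7) a[fast]=0 → fast++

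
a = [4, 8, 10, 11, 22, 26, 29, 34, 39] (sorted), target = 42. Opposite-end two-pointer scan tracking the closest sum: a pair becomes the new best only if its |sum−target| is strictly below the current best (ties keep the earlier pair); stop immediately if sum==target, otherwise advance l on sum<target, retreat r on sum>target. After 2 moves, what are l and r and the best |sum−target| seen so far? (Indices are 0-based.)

l=0 r=8: 4+39=43 d=1 *, r--
l=0 r=7: 4+34=38 d=4, l++

l=1, r=7, best |Δ|=1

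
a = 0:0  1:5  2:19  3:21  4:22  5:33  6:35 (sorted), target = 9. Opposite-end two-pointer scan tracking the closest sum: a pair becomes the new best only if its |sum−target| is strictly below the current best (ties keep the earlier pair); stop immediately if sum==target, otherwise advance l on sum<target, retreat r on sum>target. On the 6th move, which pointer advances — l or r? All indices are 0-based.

l

[0,6] 0+35=35 d=26 * → r--
[0,5] 0+33=33 d=24 * → r--
[0,4] 0+22=22 d=13 * → r--
[0,3] 0+21=21 d=12 * → r--
[0,2] 0+19=19 d=10 * → r--
[0,1] 0+5=5 d=4 * → l++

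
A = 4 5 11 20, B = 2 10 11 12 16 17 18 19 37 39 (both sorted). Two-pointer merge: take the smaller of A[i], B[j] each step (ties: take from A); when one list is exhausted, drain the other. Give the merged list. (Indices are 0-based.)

[i=0,j=0] A[i]=4>B[j]=2 take 2 → j++
[i=0,j=1] A[i]=4<=B[j]=10 take 4 → i++
[i=1,j=1] A[i]=5<=B[j]=10 take 5 → i++
[i=2,j=1] A[i]=11>B[j]=10 take 10 → j++
[i=2,j=2] A[i]=11<=B[j]=11 take 11 → i++
[i=3,j=2] A[i]=20>B[j]=11 take 11 → j++
[i=3,j=3] A[i]=20>B[j]=12 take 12 → j++
[i=3,j=4] A[i]=20>B[j]=16 take 16 → j++
[i=3,j=5] A[i]=20>B[j]=17 take 17 → j++
[i=3,j=6] A[i]=20>B[j]=18 take 18 → j++
[i=3,j=7] A[i]=20>B[j]=19 take 19 → j++
[i=3,j=8] A[i]=20<=B[j]=37 take 20 → i++
[i=4,j=8] A done, take B[j]=37 → j++
[i=4,j=9] A done, take B[j]=39 → j++

[2, 4, 5, 10, 11, 11, 12, 16, 17, 18, 19, 20, 37, 39]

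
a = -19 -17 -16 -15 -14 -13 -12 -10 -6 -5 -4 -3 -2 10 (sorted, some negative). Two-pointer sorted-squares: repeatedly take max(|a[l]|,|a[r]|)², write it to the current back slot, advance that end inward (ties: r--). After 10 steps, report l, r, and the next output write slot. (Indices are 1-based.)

l=10, r=13, next write slot=4

l=1 r=14: |-19|>|10| out[14]=361, l++
l=2 r=14: |-17|>|10| out[13]=289, l++
l=3 r=14: |-16|>|10| out[12]=256, l++
l=4 r=14: |-15|>|10| out[11]=225, l++
l=5 r=14: |-14|>|10| out[10]=196, l++
l=6 r=14: |-13|>|10| out[9]=169, l++
l=7 r=14: |-12|>|10| out[8]=144, l++
l=8 r=14: |-10|<=|10| out[7]=100, r--
l=8 r=13: |-10|>|-2| out[6]=100, l++
l=9 r=13: |-6|>|-2| out[5]=36, l++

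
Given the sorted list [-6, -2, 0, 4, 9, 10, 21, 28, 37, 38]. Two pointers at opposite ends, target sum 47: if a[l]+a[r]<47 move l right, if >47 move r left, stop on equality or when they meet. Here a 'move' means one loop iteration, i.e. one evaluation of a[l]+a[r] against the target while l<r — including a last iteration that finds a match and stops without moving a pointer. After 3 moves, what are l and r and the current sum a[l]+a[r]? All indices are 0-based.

[0,9] -6+38=32 <47 → l++
[1,9] -2+38=36 <47 → l++
[2,9] 0+38=38 <47 → l++

l=3, r=9, sum=42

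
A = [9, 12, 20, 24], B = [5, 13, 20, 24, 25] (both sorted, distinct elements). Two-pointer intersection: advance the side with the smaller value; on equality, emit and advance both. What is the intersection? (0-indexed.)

i=0 j=0: 9>5, j++
i=0 j=1: 9<13, i++
i=1 j=1: 12<13, i++
i=2 j=1: 20>13, j++
i=2 j=2: 20==20 emit, i++,j++
i=3 j=3: 24==24 emit, i++,j++

intersection = [20, 24]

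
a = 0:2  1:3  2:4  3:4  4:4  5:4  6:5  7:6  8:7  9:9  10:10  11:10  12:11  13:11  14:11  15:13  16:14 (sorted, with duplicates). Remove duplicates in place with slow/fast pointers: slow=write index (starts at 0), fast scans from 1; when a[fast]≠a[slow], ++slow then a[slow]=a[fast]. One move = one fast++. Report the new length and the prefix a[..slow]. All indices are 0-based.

length 11; prefix = [2, 3, 4, 5, 6, 7, 9, 10, 11, 13, 14]

(s=0,f=1) a[fast]=3≠a[slow]=2 write a[1]=3 → slow++,fast++
(s=1,f=2) a[fast]=4≠a[slow]=3 write a[2]=4 → slow++,fast++
(s=2,f=3) a[fast]=4=a[slow] dup → fast++
(s=2,f=4) a[fast]=4=a[slow] dup → fast++
(s=2,f=5) a[fast]=4=a[slow] dup → fast++
(s=2,f=6) a[fast]=5≠a[slow]=4 write a[3]=5 → slow++,fast++
(s=3,f=7) a[fast]=6≠a[slow]=5 write a[4]=6 → slow++,fast++
(s=4,f=8) a[fast]=7≠a[slow]=6 write a[5]=7 → slow++,fast++
(s=5,f=9) a[fast]=9≠a[slow]=7 write a[6]=9 → slow++,fast++
(s=6,f=10) a[fast]=10≠a[slow]=9 write a[7]=10 → slow++,fast++
(s=7,f=11) a[fast]=10=a[slow] dup → fast++
(s=7,f=12) a[fast]=11≠a[slow]=10 write a[8]=11 → slow++,fast++
(s=8,f=13) a[fast]=11=a[slow] dup → fast++
(s=8,f=14) a[fast]=11=a[slow] dup → fast++
(s=8,f=15) a[fast]=13≠a[slow]=11 write a[9]=13 → slow++,fast++
(s=9,f=16) a[fast]=14≠a[slow]=13 write a[10]=14 → slow++,fast++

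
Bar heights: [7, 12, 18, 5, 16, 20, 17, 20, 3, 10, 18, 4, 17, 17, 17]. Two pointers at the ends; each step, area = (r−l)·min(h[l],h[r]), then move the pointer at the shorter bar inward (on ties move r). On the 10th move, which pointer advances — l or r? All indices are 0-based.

l=0 r=14: min(7,17)*14=98 best=98 *, l++
l=1 r=14: min(12,17)*13=156 best=156 *, l++
l=2 r=14: min(18,17)*12=204 best=204 *, r--
l=2 r=13: min(18,17)*11=187 best=204, r--
l=2 r=12: min(18,17)*10=170 best=204, r--
l=2 r=11: min(18,4)*9=36 best=204, r--
l=2 r=10: min(18,18)*8=144 best=204, r--
l=2 r=9: min(18,10)*7=70 best=204, r--
l=2 r=8: min(18,3)*6=18 best=204, r--
l=2 r=7: min(18,20)*5=90 best=204, l++

l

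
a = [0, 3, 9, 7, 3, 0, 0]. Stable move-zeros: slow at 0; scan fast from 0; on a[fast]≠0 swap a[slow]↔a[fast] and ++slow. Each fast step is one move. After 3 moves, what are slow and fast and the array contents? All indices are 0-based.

slow=2, fast=3, a=[3, 9, 0, 7, 3, 0, 0]

slow=0 fast=0: a[fast]=0, fast++
slow=0 fast=1: a[fast]=3≠0 swap→a[0]=3, slow++,fast++
slow=1 fast=2: a[fast]=9≠0 swap→a[1]=9, slow++,fast++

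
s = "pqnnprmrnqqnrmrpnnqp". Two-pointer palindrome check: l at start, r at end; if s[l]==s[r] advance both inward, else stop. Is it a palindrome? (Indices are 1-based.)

l=1 r=20: 'p'=='p', l++,r--
l=2 r=19: 'q'=='q', l++,r--
l=3 r=18: 'n'=='n', l++,r--
l=4 r=17: 'n'=='n', l++,r--
l=5 r=16: 'p'=='p', l++,r--
l=6 r=15: 'r'=='r', l++,r--
l=7 r=14: 'm'=='m', l++,r--
l=8 r=13: 'r'=='r', l++,r--
l=9 r=12: 'n'=='n', l++,r--
l=10 r=11: 'q'=='q', l++,r--

palindrome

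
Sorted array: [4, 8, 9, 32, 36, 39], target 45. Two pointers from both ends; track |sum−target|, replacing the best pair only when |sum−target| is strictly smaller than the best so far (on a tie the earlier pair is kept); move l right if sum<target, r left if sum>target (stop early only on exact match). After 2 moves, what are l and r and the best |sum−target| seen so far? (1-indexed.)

[1,6] 4+39=43 d=2 * → l++
[2,6] 8+39=47 d=2 → r--

l=2, r=5, best |Δ|=2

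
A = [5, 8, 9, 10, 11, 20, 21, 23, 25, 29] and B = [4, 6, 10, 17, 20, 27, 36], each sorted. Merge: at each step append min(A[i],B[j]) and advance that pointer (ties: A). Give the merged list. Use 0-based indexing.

[4, 5, 6, 8, 9, 10, 10, 11, 17, 20, 20, 21, 23, 25, 27, 29, 36]

[i=0,j=0] A[i]=5>B[j]=4 take 4 → j++
[i=0,j=1] A[i]=5<=B[j]=6 take 5 → i++
[i=1,j=1] A[i]=8>B[j]=6 take 6 → j++
[i=1,j=2] A[i]=8<=B[j]=10 take 8 → i++
[i=2,j=2] A[i]=9<=B[j]=10 take 9 → i++
[i=3,j=2] A[i]=10<=B[j]=10 take 10 → i++
[i=4,j=2] A[i]=11>B[j]=10 take 10 → j++
[i=4,j=3] A[i]=11<=B[j]=17 take 11 → i++
[i=5,j=3] A[i]=20>B[j]=17 take 17 → j++
[i=5,j=4] A[i]=20<=B[j]=20 take 20 → i++
[i=6,j=4] A[i]=21>B[j]=20 take 20 → j++
[i=6,j=5] A[i]=21<=B[j]=27 take 21 → i++
[i=7,j=5] A[i]=23<=B[j]=27 take 23 → i++
[i=8,j=5] A[i]=25<=B[j]=27 take 25 → i++
[i=9,j=5] A[i]=29>B[j]=27 take 27 → j++
[i=9,j=6] A[i]=29<=B[j]=36 take 29 → i++
[i=10,j=6] A done, take B[j]=36 → j++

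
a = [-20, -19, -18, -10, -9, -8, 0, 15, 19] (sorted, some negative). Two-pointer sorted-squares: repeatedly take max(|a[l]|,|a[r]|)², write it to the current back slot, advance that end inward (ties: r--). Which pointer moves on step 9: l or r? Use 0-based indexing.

r

l=0 r=8: |-20|>|19| out[8]=400, l++
l=1 r=8: |-19|<=|19| out[7]=361, r--
l=1 r=7: |-19|>|15| out[6]=361, l++
l=2 r=7: |-18|>|15| out[5]=324, l++
l=3 r=7: |-10|<=|15| out[4]=225, r--
l=3 r=6: |-10|>|0| out[3]=100, l++
l=4 r=6: |-9|>|0| out[2]=81, l++
l=5 r=6: |-8|>|0| out[1]=64, l++
l=6 r=6: |0|<=|0| out[0]=0, r--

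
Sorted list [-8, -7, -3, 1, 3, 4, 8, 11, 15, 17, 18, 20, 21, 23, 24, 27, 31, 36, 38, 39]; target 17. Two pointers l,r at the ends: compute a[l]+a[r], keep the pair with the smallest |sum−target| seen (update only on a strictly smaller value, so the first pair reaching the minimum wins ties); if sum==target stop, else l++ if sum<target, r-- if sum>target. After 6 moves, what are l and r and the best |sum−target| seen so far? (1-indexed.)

l=2, r=15, best |Δ|=1

[1,20] -8+39=31 d=14 * → r--
[1,19] -8+38=30 d=13 * → r--
[1,18] -8+36=28 d=11 * → r--
[1,17] -8+31=23 d=6 * → r--
[1,16] -8+27=19 d=2 * → r--
[1,15] -8+24=16 d=1 * → l++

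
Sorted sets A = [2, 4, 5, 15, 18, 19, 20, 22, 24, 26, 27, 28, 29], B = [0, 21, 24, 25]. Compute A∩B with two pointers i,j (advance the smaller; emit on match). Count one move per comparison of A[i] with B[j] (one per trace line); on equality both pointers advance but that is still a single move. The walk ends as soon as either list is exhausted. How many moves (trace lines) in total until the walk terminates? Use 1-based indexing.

i=1 j=1: 2>0, j++
i=1 j=2: 2<21, i++
i=2 j=2: 4<21, i++
i=3 j=2: 5<21, i++
i=4 j=2: 15<21, i++
i=5 j=2: 18<21, i++
i=6 j=2: 19<21, i++
i=7 j=2: 20<21, i++
i=8 j=2: 22>21, j++
i=8 j=3: 22<24, i++
i=9 j=3: 24==24 emit, i++,j++
i=10 j=4: 26>25, j++

12 moves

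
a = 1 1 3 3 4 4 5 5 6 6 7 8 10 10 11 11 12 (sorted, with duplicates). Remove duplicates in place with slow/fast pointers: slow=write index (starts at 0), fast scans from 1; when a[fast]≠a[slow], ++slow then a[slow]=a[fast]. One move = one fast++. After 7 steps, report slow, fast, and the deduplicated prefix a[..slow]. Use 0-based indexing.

slow=3, fast=8, prefix=[1, 3, 4, 5]

slow=0 fast=1: a[fast]=1=a[slow] dup, fast++
slow=0 fast=2: a[fast]=3≠a[slow]=1 write a[1]=3, slow++,fast++
slow=1 fast=3: a[fast]=3=a[slow] dup, fast++
slow=1 fast=4: a[fast]=4≠a[slow]=3 write a[2]=4, slow++,fast++
slow=2 fast=5: a[fast]=4=a[slow] dup, fast++
slow=2 fast=6: a[fast]=5≠a[slow]=4 write a[3]=5, slow++,fast++
slow=3 fast=7: a[fast]=5=a[slow] dup, fast++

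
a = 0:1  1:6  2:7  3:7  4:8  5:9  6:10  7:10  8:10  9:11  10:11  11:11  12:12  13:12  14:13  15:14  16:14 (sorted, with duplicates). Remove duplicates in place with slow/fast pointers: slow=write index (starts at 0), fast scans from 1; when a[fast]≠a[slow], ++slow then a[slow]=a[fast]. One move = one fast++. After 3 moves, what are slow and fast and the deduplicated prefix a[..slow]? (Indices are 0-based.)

slow=0 fast=1: a[fast]=6≠a[slow]=1 write a[1]=6, slow++,fast++
slow=1 fast=2: a[fast]=7≠a[slow]=6 write a[2]=7, slow++,fast++
slow=2 fast=3: a[fast]=7=a[slow] dup, fast++

slow=2, fast=4, prefix=[1, 6, 7]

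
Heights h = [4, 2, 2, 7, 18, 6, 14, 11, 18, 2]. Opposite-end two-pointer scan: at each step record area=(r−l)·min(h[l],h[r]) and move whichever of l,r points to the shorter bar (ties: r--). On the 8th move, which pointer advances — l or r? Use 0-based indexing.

l=0 r=9: min(4,2)*9=18 best=18 *, r--
l=0 r=8: min(4,18)*8=32 best=32 *, l++
l=1 r=8: min(2,18)*7=14 best=32, l++
l=2 r=8: min(2,18)*6=12 best=32, l++
l=3 r=8: min(7,18)*5=35 best=35 *, l++
l=4 r=8: min(18,18)*4=72 best=72 *, r--
l=4 r=7: min(18,11)*3=33 best=72, r--
l=4 r=6: min(18,14)*2=28 best=72, r--

r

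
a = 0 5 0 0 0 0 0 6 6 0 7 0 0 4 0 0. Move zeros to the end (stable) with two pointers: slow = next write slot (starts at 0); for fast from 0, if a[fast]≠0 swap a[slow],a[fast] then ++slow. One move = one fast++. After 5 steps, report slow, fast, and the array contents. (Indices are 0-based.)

slow=1, fast=5, a=[5, 0, 0, 0, 0, 0, 0, 6, 6, 0, 7, 0, 0, 4, 0, 0]

(s=0,f=0) a[fast]=0 → fast++
(s=0,f=1) a[fast]=5≠0 swap→a[0]=5 → slow++,fast++
(s=1,f=2) a[fast]=0 → fast++
(s=1,f=3) a[fast]=0 → fast++
(s=1,f=4) a[fast]=0 → fast++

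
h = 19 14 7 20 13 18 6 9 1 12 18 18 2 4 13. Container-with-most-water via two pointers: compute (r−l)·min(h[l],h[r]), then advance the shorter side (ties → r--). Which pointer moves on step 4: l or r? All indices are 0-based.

l=0 r=14: min(19,13)*14=182 best=182 *, r--
l=0 r=13: min(19,4)*13=52 best=182, r--
l=0 r=12: min(19,2)*12=24 best=182, r--
l=0 r=11: min(19,18)*11=198 best=198 *, r--

r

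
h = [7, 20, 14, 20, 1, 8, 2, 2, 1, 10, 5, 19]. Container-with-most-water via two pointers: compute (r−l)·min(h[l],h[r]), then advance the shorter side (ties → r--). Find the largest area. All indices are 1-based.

max area = 190

[1,12] min(7,19)*11=77 best=77 * → l++
[2,12] min(20,19)*10=190 best=190 * → r--
[2,11] min(20,5)*9=45 best=190 → r--
[2,10] min(20,10)*8=80 best=190 → r--
[2,9] min(20,1)*7=7 best=190 → r--
[2,8] min(20,2)*6=12 best=190 → r--
[2,7] min(20,2)*5=10 best=190 → r--
[2,6] min(20,8)*4=32 best=190 → r--
[2,5] min(20,1)*3=3 best=190 → r--
[2,4] min(20,20)*2=40 best=190 → r--
[2,3] min(20,14)*1=14 best=190 → r--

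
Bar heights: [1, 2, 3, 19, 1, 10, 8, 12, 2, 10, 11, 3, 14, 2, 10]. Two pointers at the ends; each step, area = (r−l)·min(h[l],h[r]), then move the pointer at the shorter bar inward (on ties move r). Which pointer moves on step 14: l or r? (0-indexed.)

[0,14] min(1,10)*14=14 best=14 * → l++
[1,14] min(2,10)*13=26 best=26 * → l++
[2,14] min(3,10)*12=36 best=36 * → l++
[3,14] min(19,10)*11=110 best=110 * → r--
[3,13] min(19,2)*10=20 best=110 → r--
[3,12] min(19,14)*9=126 best=126 * → r--
[3,11] min(19,3)*8=24 best=126 → r--
[3,10] min(19,11)*7=77 best=126 → r--
[3,9] min(19,10)*6=60 best=126 → r--
[3,8] min(19,2)*5=10 best=126 → r--
[3,7] min(19,12)*4=48 best=126 → r--
[3,6] min(19,8)*3=24 best=126 → r--
[3,5] min(19,10)*2=20 best=126 → r--
[3,4] min(19,1)*1=1 best=126 → r--

r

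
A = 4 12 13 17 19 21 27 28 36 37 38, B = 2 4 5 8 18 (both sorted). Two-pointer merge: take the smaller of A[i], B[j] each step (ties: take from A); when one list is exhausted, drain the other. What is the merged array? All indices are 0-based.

[2, 4, 4, 5, 8, 12, 13, 17, 18, 19, 21, 27, 28, 36, 37, 38]

i=0 j=0: A[i]=4>B[j]=2 take 2, j++
i=0 j=1: A[i]=4<=B[j]=4 take 4, i++
i=1 j=1: A[i]=12>B[j]=4 take 4, j++
i=1 j=2: A[i]=12>B[j]=5 take 5, j++
i=1 j=3: A[i]=12>B[j]=8 take 8, j++
i=1 j=4: A[i]=12<=B[j]=18 take 12, i++
i=2 j=4: A[i]=13<=B[j]=18 take 13, i++
i=3 j=4: A[i]=17<=B[j]=18 take 17, i++
i=4 j=4: A[i]=19>B[j]=18 take 18, j++
i=4 j=5: B done, take A[i]=19, i++
i=5 j=5: B done, take A[i]=21, i++
i=6 j=5: B done, take A[i]=27, i++
i=7 j=5: B done, take A[i]=28, i++
i=8 j=5: B done, take A[i]=36, i++
i=9 j=5: B done, take A[i]=37, i++
i=10 j=5: B done, take A[i]=38, i++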